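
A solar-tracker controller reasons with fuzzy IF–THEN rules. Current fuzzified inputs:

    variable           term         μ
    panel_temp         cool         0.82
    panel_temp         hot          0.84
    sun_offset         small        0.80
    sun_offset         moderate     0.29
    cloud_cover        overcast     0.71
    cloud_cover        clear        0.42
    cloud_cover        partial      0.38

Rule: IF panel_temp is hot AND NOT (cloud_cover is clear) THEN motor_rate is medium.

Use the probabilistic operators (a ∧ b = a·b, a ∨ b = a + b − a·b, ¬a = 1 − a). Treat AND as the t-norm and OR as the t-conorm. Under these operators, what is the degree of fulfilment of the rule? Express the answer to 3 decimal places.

firing strength: hot=0.84, ¬clear=1−0.42=0.58; AND[a·b] → w = 0.4872

0.487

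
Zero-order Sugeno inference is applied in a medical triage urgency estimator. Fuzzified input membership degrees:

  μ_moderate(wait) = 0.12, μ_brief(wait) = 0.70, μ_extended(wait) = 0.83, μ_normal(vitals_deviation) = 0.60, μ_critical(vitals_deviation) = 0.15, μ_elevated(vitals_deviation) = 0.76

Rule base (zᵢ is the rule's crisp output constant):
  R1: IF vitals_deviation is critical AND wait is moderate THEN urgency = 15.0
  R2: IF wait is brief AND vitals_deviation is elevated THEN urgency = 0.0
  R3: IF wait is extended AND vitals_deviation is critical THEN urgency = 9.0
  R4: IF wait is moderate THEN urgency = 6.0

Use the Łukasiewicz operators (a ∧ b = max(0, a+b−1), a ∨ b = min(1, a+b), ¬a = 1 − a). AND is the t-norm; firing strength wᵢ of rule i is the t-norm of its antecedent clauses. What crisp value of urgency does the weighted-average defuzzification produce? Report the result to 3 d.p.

1.241

R1 (z=15.0): critical=0.15, moderate=0.12; AND[max(0, a+b−1)] → w = 0.00
R2 (z=0.0): brief=0.70, elevated=0.76; AND[max(0, a+b−1)] → w = 0.46
R3 (z=9.0): extended=0.83, critical=0.15; AND[max(0, a+b−1)] → w = 0.00
R4 (z=6.0): moderate=0.12 → w = 0.12
Weighted average = (0.00·15.0 + 0.46·0.0 + 0.00·9.0 + 0.12·6.0) / (0.00 + 0.46 + 0.00 + 0.12)
  = 0.7200 / 0.5800 = 1.241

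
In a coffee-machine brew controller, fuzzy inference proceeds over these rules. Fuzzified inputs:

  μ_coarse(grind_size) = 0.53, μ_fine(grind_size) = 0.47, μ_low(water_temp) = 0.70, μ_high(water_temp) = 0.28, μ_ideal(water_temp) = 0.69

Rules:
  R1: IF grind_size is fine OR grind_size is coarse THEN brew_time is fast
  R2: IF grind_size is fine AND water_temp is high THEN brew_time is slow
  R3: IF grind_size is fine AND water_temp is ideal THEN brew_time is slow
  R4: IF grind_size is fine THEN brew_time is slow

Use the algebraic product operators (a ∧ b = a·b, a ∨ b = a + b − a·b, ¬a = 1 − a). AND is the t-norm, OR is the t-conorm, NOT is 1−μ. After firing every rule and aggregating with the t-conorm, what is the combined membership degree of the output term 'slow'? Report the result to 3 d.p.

R1: fine=0.47, coarse=0.53; OR[a + b − a·b] → w = 0.7509
R2: fine=0.47, high=0.28; AND[a·b] → w = 0.1316
R3: fine=0.47, ideal=0.69; AND[a·b] → w = 0.3243
R4: fine=0.47 → w = 0.4700
Rules with consequent 'slow': {R2, R3, R4} → strengths 0.1316, 0.3243, 0.4700
Aggregate via t-conorm [a + b − a·b]: 0.6890

0.689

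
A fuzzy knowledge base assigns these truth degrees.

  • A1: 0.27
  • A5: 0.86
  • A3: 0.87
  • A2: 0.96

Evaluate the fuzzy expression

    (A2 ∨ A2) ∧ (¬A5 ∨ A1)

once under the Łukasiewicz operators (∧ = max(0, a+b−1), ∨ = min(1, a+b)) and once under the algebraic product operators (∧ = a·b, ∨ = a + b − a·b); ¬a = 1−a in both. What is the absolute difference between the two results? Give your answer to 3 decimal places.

Under Łukasiewicz:
  A2 ∨ A2 = min(1, a+b) on (0.96, 0.96) = 1.00
  ¬A5 = 1 − 0.86 = 0.14
  ¬A5 ∨ A1 = min(1, a+b) on (0.14, 0.27) = 0.41
  (A2 ∨ A2) ∧ (¬A5 ∨ A1) = max(0, a+b−1) on (1.00, 0.41) = 0.41
  → value = 0.4100
Under algebraic product:
  A2 ∨ A2 = a + b − a·b on (0.9600, 0.9600) = 0.9984
  ¬A5 = 1 − 0.8600 = 0.1400
  ¬A5 ∨ A1 = a + b − a·b on (0.1400, 0.2700) = 0.3722
  (A2 ∨ A2) ∧ (¬A5 ∨ A1) = a·b on (0.9984, 0.3722) = 0.3716
  → value = 0.3716
|0.4100 − 0.3716| = 0.038

0.038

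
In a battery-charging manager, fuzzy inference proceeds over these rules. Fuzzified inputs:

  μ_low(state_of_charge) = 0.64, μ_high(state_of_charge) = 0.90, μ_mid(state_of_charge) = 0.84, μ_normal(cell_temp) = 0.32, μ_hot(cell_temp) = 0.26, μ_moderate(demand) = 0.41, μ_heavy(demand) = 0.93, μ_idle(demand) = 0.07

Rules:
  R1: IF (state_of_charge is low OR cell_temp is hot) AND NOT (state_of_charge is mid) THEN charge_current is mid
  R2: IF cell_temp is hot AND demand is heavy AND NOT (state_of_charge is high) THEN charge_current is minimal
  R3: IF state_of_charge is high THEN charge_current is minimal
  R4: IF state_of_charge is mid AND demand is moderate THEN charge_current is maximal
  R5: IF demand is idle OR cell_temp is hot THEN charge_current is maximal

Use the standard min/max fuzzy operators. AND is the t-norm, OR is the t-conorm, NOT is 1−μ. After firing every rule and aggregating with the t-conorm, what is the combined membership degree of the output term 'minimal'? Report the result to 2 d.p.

R1: (low=0.64 OR hot=0.26) = 0.64; AND[min(a, b)] with ¬mid=1−0.84=0.16 → w = 0.16
R2: hot=0.26, heavy=0.93, ¬high=1−0.90=0.10; AND[min(a, b)] → w = 0.10
R3: high=0.90 → w = 0.90
R4: mid=0.84, moderate=0.41; AND[min(a, b)] → w = 0.41
R5: idle=0.07, hot=0.26; OR[max(a, b)] → w = 0.26
Rules with consequent 'minimal': {R2, R3} → strengths 0.10, 0.90
Aggregate via t-conorm [max(a, b)]: 0.90

0.90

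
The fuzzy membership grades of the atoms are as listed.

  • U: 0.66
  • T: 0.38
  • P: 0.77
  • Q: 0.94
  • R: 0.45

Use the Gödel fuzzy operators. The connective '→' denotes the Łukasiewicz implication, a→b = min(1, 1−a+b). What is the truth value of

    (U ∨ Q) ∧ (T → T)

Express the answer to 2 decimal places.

U ∨ Q = max(a, b) on (0.66, 0.94) = 0.94
T → T  [Łukasiewicz: min(1, 1−a+b)] with a=0.38, b=0.38 → 1.00
(U ∨ Q) ∧ (T → T) = min(a, b) on (0.94, 1.00) = 0.94

0.94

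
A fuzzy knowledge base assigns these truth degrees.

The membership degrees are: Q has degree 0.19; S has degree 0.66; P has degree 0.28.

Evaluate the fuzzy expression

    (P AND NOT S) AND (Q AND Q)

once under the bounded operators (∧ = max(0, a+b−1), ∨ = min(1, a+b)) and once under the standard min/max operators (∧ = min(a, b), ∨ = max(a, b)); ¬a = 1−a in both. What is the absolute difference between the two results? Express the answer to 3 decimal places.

0.190

Under bounded:
  NOT S = 1 − 0.66 = 0.34
  P AND NOT S = max(0, a+b−1) on (0.28, 0.34) = 0.00
  Q AND Q = max(0, a+b−1) on (0.19, 0.19) = 0.00
  (P AND NOT S) AND (Q AND Q) = max(0, a+b−1) on (0.00, 0.00) = 0.00
  → value = 0.0000
Under standard min/max:
  NOT S = 1 − 0.66 = 0.34
  P AND NOT S = min(a, b) on (0.28, 0.34) = 0.28
  Q AND Q = min(a, b) on (0.19, 0.19) = 0.19
  (P AND NOT S) AND (Q AND Q) = min(a, b) on (0.28, 0.19) = 0.19
  → value = 0.1900
|0.0000 − 0.1900| = 0.190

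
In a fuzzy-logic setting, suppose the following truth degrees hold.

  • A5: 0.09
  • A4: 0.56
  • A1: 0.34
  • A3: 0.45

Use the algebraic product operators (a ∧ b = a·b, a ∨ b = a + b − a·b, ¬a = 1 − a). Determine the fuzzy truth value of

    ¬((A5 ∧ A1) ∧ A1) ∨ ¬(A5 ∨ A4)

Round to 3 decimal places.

0.994

A5 ∧ A1 = a·b on (0.0900, 0.3400) = 0.0306
(A5 ∧ A1) ∧ A1 = a·b on (0.0306, 0.3400) = 0.0104
¬((A5 ∧ A1) ∧ A1) = 1 − 0.0104 = 0.9896
A5 ∨ A4 = a + b − a·b on (0.0900, 0.5600) = 0.5996
¬(A5 ∨ A4) = 1 − 0.5996 = 0.4004
¬((A5 ∧ A1) ∧ A1) ∨ ¬(A5 ∨ A4) = a + b − a·b on (0.9896, 0.4004) = 0.9938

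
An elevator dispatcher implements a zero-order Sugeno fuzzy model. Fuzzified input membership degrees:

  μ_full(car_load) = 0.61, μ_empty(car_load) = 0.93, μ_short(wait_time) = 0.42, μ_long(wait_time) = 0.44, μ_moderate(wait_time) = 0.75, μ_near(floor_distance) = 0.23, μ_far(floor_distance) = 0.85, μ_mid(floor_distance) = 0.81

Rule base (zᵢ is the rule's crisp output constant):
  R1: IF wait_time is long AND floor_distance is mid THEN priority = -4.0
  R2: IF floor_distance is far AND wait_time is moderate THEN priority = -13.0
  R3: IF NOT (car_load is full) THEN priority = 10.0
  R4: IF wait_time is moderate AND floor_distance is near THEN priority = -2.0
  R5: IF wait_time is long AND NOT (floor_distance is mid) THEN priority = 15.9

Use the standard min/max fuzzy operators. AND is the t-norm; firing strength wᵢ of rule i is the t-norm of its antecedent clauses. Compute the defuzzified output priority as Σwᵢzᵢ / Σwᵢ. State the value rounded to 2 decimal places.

R1 (z=-4.0): long=0.44, mid=0.81; AND[min(a, b)] → w = 0.44
R2 (z=-13.0): far=0.85, moderate=0.75; AND[min(a, b)] → w = 0.75
R3 (z=10.0): ¬full=1−0.61=0.39 → w = 0.39
R4 (z=-2.0): moderate=0.75, near=0.23; AND[min(a, b)] → w = 0.23
R5 (z=15.9): long=0.44, ¬mid=1−0.81=0.19; AND[min(a, b)] → w = 0.19
Weighted average = (0.44·-4.0 + 0.75·-13.0 + 0.39·10.0 + 0.23·-2.0 + 0.19·15.9) / (0.44 + 0.75 + 0.39 + 0.23 + 0.19)
  = -5.0490 / 2.0000 = -2.52

-2.52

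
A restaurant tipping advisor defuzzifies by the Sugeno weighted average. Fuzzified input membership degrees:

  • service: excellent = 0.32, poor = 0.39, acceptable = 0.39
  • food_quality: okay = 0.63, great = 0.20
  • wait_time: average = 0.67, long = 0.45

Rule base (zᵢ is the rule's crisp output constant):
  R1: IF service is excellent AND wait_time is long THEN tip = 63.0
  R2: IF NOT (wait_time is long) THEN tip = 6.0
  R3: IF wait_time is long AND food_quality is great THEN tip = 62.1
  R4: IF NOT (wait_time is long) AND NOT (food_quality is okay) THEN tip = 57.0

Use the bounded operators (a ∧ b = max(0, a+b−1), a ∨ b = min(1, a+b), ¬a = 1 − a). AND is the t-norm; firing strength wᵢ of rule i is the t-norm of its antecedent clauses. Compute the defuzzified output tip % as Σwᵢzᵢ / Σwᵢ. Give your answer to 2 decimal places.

6.00

R1 (z=63.0): excellent=0.32, long=0.45; AND[max(0, a+b−1)] → w = 0.00
R2 (z=6.0): ¬long=1−0.45=0.55 → w = 0.55
R3 (z=62.1): long=0.45, great=0.20; AND[max(0, a+b−1)] → w = 0.00
R4 (z=57.0): ¬long=1−0.45=0.55, ¬okay=1−0.63=0.37; AND[max(0, a+b−1)] → w = 0.00
Weighted average = (0.00·63.0 + 0.55·6.0 + 0.00·62.1 + 0.00·57.0) / (0.00 + 0.55 + 0.00 + 0.00)
  = 3.3000 / 0.5500 = 6.00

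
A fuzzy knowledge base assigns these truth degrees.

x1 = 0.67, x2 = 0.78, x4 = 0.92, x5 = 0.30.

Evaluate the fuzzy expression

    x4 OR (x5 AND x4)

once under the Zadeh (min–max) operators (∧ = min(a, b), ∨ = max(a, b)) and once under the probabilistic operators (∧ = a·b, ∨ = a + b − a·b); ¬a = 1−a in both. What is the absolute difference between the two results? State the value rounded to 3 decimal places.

Under Zadeh (min–max):
  x5 AND x4 = min(a, b) on (0.30, 0.92) = 0.30
  x4 OR (x5 AND x4) = max(a, b) on (0.92, 0.30) = 0.92
  → value = 0.9200
Under probabilistic:
  x5 AND x4 = a·b on (0.3000, 0.9200) = 0.2760
  x4 OR (x5 AND x4) = a + b − a·b on (0.9200, 0.2760) = 0.9421
  → value = 0.9421
|0.9200 − 0.9421| = 0.022

0.022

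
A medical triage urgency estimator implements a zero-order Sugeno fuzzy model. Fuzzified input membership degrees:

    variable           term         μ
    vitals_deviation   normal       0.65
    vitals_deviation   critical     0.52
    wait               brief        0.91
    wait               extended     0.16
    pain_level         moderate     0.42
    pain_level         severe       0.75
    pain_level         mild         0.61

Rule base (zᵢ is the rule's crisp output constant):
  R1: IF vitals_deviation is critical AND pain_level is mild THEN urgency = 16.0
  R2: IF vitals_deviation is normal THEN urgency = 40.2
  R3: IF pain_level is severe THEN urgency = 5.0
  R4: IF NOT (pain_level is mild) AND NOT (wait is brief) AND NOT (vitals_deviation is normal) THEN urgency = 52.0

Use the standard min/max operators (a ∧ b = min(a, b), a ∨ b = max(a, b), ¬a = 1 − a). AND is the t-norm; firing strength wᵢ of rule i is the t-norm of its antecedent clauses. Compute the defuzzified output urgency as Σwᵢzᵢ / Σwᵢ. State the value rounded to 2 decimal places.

21.33

R1 (z=16.0): critical=0.52, mild=0.61; AND[min(a, b)] → w = 0.52
R2 (z=40.2): normal=0.65 → w = 0.65
R3 (z=5.0): severe=0.75 → w = 0.75
R4 (z=52.0): ¬mild=1−0.61=0.39, ¬brief=1−0.91=0.09, ¬normal=1−0.65=0.35; AND[min(a, b)] → w = 0.09
Weighted average = (0.52·16.0 + 0.65·40.2 + 0.75·5.0 + 0.09·52.0) / (0.52 + 0.65 + 0.75 + 0.09)
  = 42.8800 / 2.0100 = 21.33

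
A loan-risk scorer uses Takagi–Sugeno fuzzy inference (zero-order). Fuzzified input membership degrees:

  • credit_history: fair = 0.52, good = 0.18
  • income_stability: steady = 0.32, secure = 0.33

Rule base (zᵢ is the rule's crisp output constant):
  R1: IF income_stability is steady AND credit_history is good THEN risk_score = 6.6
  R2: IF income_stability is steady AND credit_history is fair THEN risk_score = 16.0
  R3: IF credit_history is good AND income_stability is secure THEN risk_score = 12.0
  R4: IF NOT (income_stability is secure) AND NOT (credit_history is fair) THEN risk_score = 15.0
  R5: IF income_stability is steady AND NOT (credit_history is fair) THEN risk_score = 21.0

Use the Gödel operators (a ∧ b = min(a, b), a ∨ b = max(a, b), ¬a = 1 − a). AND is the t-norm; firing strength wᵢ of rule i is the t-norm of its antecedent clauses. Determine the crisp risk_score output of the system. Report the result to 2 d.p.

R1 (z=6.6): steady=0.32, good=0.18; AND[min(a, b)] → w = 0.18
R2 (z=16.0): steady=0.32, fair=0.52; AND[min(a, b)] → w = 0.32
R3 (z=12.0): good=0.18, secure=0.33; AND[min(a, b)] → w = 0.18
R4 (z=15.0): ¬secure=1−0.33=0.67, ¬fair=1−0.52=0.48; AND[min(a, b)] → w = 0.48
R5 (z=21.0): steady=0.32, ¬fair=1−0.52=0.48; AND[min(a, b)] → w = 0.32
Weighted average = (0.18·6.6 + 0.32·16.0 + 0.18·12.0 + 0.48·15.0 + 0.32·21.0) / (0.18 + 0.32 + 0.18 + 0.48 + 0.32)
  = 22.3880 / 1.4800 = 15.13

15.13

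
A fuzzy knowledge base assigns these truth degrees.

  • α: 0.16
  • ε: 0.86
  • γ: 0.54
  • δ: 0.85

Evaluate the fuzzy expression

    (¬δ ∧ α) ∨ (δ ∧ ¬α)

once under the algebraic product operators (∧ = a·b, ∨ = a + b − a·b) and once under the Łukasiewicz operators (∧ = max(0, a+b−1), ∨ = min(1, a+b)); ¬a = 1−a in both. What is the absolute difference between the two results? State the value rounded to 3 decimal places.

Under algebraic product:
  ¬δ = 1 − 0.8500 = 0.1500
  ¬δ ∧ α = a·b on (0.1500, 0.1600) = 0.0240
  ¬α = 1 − 0.1600 = 0.8400
  δ ∧ ¬α = a·b on (0.8500, 0.8400) = 0.7140
  (¬δ ∧ α) ∨ (δ ∧ ¬α) = a + b − a·b on (0.0240, 0.7140) = 0.7209
  → value = 0.7209
Under Łukasiewicz:
  ¬δ = 1 − 0.85 = 0.15
  ¬δ ∧ α = max(0, a+b−1) on (0.15, 0.16) = 0.00
  ¬α = 1 − 0.16 = 0.84
  δ ∧ ¬α = max(0, a+b−1) on (0.85, 0.84) = 0.69
  (¬δ ∧ α) ∨ (δ ∧ ¬α) = min(1, a+b) on (0.00, 0.69) = 0.69
  → value = 0.6900
|0.7209 − 0.6900| = 0.031

0.031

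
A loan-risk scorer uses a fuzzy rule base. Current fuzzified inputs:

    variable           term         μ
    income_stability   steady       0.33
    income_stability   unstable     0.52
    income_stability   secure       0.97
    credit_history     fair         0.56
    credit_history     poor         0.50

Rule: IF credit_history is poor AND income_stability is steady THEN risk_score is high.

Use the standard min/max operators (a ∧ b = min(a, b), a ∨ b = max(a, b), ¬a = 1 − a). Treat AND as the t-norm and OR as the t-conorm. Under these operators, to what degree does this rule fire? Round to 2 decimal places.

0.33

firing strength: poor=0.50, steady=0.33; AND[min(a, b)] → w = 0.33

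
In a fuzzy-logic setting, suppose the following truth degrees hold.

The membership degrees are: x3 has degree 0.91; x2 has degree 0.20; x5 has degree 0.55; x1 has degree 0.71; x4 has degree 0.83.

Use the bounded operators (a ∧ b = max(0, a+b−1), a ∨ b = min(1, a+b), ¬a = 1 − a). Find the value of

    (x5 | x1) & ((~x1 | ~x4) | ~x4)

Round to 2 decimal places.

0.63

x5 | x1 = min(1, a+b) on (0.55, 0.71) = 1.00
~x1 = 1 − 0.71 = 0.29
~x4 = 1 − 0.83 = 0.17
~x1 | ~x4 = min(1, a+b) on (0.29, 0.17) = 0.46
~x4 = 1 − 0.83 = 0.17
(~x1 | ~x4) | ~x4 = min(1, a+b) on (0.46, 0.17) = 0.63
(x5 | x1) & ((~x1 | ~x4) | ~x4) = max(0, a+b−1) on (1.00, 0.63) = 0.63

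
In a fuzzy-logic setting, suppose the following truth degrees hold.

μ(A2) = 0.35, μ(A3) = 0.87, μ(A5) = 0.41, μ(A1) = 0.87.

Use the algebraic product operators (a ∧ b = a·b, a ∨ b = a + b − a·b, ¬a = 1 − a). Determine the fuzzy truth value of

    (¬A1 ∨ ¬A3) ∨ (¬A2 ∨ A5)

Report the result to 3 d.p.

¬A1 = 1 − 0.8700 = 0.1300
¬A3 = 1 − 0.8700 = 0.1300
¬A1 ∨ ¬A3 = a + b − a·b on (0.1300, 0.1300) = 0.2431
¬A2 = 1 − 0.3500 = 0.6500
¬A2 ∨ A5 = a + b − a·b on (0.6500, 0.4100) = 0.7935
(¬A1 ∨ ¬A3) ∨ (¬A2 ∨ A5) = a + b − a·b on (0.2431, 0.7935) = 0.8437

0.844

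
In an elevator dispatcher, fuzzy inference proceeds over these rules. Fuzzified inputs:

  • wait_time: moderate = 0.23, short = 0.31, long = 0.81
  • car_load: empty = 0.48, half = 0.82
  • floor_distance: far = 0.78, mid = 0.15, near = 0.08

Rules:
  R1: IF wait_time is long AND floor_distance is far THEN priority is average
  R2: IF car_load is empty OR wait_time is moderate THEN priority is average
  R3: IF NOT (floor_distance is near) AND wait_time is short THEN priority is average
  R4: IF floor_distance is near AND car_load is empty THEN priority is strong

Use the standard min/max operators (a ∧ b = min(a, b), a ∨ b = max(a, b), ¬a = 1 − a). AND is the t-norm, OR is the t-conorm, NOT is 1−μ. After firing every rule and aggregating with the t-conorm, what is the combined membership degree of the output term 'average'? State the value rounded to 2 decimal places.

0.78

R1: long=0.81, far=0.78; AND[min(a, b)] → w = 0.78
R2: empty=0.48, moderate=0.23; OR[max(a, b)] → w = 0.48
R3: ¬near=1−0.08=0.92, short=0.31; AND[min(a, b)] → w = 0.31
R4: near=0.08, empty=0.48; AND[min(a, b)] → w = 0.08
Rules with consequent 'average': {R1, R2, R3} → strengths 0.78, 0.48, 0.31
Aggregate via t-conorm [max(a, b)]: 0.78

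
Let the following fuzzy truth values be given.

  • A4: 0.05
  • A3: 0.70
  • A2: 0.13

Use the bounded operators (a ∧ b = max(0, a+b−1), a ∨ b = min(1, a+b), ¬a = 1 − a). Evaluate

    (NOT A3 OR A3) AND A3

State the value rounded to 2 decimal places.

NOT A3 = 1 − 0.70 = 0.30
NOT A3 OR A3 = min(1, a+b) on (0.30, 0.70) = 1.00
(NOT A3 OR A3) AND A3 = max(0, a+b−1) on (1.00, 0.70) = 0.70

0.70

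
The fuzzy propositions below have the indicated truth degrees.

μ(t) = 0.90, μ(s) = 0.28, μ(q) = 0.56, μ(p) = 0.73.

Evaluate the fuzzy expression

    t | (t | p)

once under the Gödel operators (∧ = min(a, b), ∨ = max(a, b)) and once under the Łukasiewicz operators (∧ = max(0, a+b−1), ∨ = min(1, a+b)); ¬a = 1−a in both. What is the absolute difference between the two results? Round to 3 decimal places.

0.100

Under Gödel:
  t | p = max(a, b) on (0.90, 0.73) = 0.90
  t | (t | p) = max(a, b) on (0.90, 0.90) = 0.90
  → value = 0.9000
Under Łukasiewicz:
  t | p = min(1, a+b) on (0.90, 0.73) = 1.00
  t | (t | p) = min(1, a+b) on (0.90, 1.00) = 1.00
  → value = 1.0000
|0.9000 − 1.0000| = 0.100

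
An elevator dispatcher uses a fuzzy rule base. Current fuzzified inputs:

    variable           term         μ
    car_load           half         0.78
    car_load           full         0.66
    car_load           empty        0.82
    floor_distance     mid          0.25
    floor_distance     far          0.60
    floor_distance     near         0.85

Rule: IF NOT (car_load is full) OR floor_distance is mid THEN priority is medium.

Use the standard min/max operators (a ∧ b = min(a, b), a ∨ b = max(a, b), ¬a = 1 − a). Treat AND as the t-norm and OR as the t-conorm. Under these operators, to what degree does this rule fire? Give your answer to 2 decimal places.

0.34

firing strength: ¬full=1−0.66=0.34, mid=0.25; OR[max(a, b)] → w = 0.34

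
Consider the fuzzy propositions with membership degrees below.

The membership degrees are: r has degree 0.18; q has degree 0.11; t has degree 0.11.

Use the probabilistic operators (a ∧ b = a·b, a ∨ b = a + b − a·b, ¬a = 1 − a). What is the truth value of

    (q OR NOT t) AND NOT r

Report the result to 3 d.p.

0.740

NOT t = 1 − 0.1100 = 0.8900
q OR NOT t = a + b − a·b on (0.1100, 0.8900) = 0.9021
NOT r = 1 − 0.1800 = 0.8200
(q OR NOT t) AND NOT r = a·b on (0.9021, 0.8200) = 0.7397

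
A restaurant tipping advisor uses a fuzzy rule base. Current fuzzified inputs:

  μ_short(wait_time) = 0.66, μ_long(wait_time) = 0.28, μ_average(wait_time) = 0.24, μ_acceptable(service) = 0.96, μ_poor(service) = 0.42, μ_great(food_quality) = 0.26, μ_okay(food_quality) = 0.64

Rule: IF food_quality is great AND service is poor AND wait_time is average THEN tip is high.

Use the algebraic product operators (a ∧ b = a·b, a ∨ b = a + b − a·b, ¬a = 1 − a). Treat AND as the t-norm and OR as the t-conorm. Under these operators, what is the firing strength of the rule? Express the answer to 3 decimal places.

0.026

firing strength: great=0.26, poor=0.42, average=0.24; AND[a·b] → w = 0.0262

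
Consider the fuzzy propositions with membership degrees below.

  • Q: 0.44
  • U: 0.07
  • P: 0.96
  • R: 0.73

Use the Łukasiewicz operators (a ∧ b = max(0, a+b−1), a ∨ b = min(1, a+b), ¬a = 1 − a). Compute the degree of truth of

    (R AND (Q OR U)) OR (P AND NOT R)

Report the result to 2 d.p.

0.47

Q OR U = min(1, a+b) on (0.44, 0.07) = 0.51
R AND (Q OR U) = max(0, a+b−1) on (0.73, 0.51) = 0.24
NOT R = 1 − 0.73 = 0.27
P AND NOT R = max(0, a+b−1) on (0.96, 0.27) = 0.23
(R AND (Q OR U)) OR (P AND NOT R) = min(1, a+b) on (0.24, 0.23) = 0.47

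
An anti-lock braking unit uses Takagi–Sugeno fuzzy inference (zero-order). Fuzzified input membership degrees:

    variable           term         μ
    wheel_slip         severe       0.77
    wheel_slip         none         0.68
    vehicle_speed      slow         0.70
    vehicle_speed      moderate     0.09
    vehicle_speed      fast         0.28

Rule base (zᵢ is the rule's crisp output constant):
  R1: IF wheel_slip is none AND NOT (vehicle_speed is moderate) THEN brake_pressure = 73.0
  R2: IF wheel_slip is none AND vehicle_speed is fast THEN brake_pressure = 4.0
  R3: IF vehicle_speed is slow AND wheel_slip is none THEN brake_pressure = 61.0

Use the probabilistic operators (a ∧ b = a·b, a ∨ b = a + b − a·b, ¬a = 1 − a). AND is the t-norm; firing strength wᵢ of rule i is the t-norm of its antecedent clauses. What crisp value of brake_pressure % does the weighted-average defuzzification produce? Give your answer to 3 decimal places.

58.333

R1 (z=73.0): none=0.68, ¬moderate=1−0.09=0.91; AND[a·b] → w = 0.6188
R2 (z=4.0): none=0.68, fast=0.28; AND[a·b] → w = 0.1904
R3 (z=61.0): slow=0.70, none=0.68; AND[a·b] → w = 0.4760
Weighted average = (0.6188·73.0 + 0.1904·4.0 + 0.4760·61.0) / (0.6188 + 0.1904 + 0.4760)
  = 74.9700 / 1.2852 = 58.333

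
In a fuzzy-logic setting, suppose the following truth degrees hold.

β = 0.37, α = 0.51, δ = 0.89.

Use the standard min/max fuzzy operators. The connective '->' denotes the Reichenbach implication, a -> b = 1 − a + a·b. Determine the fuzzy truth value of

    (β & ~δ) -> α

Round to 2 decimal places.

0.95

~δ = 1 − 0.89 = 0.11
β & ~δ = min(a, b) on (0.37, 0.11) = 0.11
(β & ~δ) -> α  [Reichenbach: 1 − a + a·b] with a=0.11, b=0.51 → 0.95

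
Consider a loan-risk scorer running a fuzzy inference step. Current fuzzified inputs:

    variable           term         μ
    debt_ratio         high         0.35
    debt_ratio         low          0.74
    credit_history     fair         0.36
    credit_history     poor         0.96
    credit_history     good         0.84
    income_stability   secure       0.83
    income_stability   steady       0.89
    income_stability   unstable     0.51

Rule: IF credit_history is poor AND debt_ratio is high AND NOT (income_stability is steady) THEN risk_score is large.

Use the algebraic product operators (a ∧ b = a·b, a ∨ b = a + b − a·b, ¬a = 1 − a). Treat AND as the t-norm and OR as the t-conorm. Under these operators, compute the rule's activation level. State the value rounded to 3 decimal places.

0.037

firing strength: poor=0.96, high=0.35, ¬steady=1−0.89=0.11; AND[a·b] → w = 0.0370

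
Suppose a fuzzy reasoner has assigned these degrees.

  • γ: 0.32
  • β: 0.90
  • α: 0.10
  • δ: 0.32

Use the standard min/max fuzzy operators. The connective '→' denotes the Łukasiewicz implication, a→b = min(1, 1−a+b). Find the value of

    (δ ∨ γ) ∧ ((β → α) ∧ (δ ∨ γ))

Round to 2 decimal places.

δ ∨ γ = max(a, b) on (0.32, 0.32) = 0.32
β → α  [Łukasiewicz: min(1, 1−a+b)] with a=0.90, b=0.10 → 0.20
δ ∨ γ = max(a, b) on (0.32, 0.32) = 0.32
(β → α) ∧ (δ ∨ γ) = min(a, b) on (0.20, 0.32) = 0.20
(δ ∨ γ) ∧ ((β → α) ∧ (δ ∨ γ)) = min(a, b) on (0.32, 0.20) = 0.20

0.20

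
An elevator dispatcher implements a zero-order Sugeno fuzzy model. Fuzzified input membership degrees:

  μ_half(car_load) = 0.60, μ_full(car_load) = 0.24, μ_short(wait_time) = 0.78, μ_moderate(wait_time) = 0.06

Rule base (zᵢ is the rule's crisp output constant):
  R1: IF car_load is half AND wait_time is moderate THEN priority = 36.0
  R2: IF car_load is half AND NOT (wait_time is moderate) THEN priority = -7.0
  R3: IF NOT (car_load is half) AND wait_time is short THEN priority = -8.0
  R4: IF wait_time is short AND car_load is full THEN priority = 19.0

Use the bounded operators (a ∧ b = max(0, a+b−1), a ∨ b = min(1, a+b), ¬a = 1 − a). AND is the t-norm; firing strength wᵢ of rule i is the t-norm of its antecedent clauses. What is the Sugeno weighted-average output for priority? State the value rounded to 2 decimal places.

-6.54

R1 (z=36.0): half=0.60, moderate=0.06; AND[max(0, a+b−1)] → w = 0.00
R2 (z=-7.0): half=0.60, ¬moderate=1−0.06=0.94; AND[max(0, a+b−1)] → w = 0.54
R3 (z=-8.0): ¬half=1−0.60=0.40, short=0.78; AND[max(0, a+b−1)] → w = 0.18
R4 (z=19.0): short=0.78, full=0.24; AND[max(0, a+b−1)] → w = 0.02
Weighted average = (0.00·36.0 + 0.54·-7.0 + 0.18·-8.0 + 0.02·19.0) / (0.00 + 0.54 + 0.18 + 0.02)
  = -4.8400 / 0.7400 = -6.54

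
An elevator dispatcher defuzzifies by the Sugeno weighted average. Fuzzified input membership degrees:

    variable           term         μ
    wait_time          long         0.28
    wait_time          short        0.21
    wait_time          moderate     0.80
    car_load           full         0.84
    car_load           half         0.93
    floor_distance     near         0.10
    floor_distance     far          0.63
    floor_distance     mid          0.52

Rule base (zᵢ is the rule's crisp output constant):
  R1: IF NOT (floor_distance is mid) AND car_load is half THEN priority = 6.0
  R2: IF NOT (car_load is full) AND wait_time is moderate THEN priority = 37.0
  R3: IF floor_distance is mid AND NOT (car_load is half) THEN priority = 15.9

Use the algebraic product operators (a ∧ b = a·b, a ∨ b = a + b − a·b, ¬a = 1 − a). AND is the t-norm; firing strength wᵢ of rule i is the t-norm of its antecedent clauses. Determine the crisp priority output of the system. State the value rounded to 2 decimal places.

R1 (z=6.0): ¬mid=1−0.52=0.48, half=0.93; AND[a·b] → w = 0.4464
R2 (z=37.0): ¬full=1−0.84=0.16, moderate=0.80; AND[a·b] → w = 0.1280
R3 (z=15.9): mid=0.52, ¬half=1−0.93=0.07; AND[a·b] → w = 0.0364
Weighted average = (0.4464·6.0 + 0.1280·37.0 + 0.0364·15.9) / (0.4464 + 0.1280 + 0.0364)
  = 7.9932 / 0.6108 = 13.09

13.09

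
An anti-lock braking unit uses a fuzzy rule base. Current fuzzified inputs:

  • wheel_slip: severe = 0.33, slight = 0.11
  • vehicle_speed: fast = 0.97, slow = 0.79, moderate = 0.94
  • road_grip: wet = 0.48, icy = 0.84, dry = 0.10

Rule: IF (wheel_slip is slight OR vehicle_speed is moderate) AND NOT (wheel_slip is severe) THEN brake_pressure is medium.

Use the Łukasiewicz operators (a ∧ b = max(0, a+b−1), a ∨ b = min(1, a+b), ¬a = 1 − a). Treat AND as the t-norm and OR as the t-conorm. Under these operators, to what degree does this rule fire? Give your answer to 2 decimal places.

0.67

firing strength: (slight=0.11 OR moderate=0.94) = 1.00; AND[max(0, a+b−1)] with ¬severe=1−0.33=0.67 → w = 0.67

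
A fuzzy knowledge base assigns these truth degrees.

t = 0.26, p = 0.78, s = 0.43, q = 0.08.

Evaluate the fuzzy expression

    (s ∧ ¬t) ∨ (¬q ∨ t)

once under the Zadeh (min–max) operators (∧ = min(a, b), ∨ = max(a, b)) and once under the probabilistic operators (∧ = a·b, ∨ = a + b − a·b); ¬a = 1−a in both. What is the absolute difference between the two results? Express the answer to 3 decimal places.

Under Zadeh (min–max):
  ¬t = 1 − 0.26 = 0.74
  s ∧ ¬t = min(a, b) on (0.43, 0.74) = 0.43
  ¬q = 1 − 0.08 = 0.92
  ¬q ∨ t = max(a, b) on (0.92, 0.26) = 0.92
  (s ∧ ¬t) ∨ (¬q ∨ t) = max(a, b) on (0.43, 0.92) = 0.92
  → value = 0.9200
Under probabilistic:
  ¬t = 1 − 0.2600 = 0.7400
  s ∧ ¬t = a·b on (0.4300, 0.7400) = 0.3182
  ¬q = 1 − 0.0800 = 0.9200
  ¬q ∨ t = a + b − a·b on (0.9200, 0.2600) = 0.9408
  (s ∧ ¬t) ∨ (¬q ∨ t) = a + b − a·b on (0.3182, 0.9408) = 0.9596
  → value = 0.9596
|0.9200 − 0.9596| = 0.040

0.040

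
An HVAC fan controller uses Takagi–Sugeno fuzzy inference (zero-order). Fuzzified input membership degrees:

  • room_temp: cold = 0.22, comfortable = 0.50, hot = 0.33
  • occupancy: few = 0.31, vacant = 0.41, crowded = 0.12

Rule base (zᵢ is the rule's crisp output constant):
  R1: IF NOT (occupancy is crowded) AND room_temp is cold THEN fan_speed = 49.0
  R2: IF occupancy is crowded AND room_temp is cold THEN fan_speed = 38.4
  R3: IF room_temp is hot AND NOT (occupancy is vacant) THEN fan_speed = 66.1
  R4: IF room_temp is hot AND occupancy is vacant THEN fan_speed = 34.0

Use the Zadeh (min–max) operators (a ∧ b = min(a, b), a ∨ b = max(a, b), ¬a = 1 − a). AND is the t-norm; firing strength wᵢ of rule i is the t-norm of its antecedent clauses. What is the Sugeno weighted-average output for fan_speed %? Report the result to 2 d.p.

48.42

R1 (z=49.0): ¬crowded=1−0.12=0.88, cold=0.22; AND[min(a, b)] → w = 0.22
R2 (z=38.4): crowded=0.12, cold=0.22; AND[min(a, b)] → w = 0.12
R3 (z=66.1): hot=0.33, ¬vacant=1−0.41=0.59; AND[min(a, b)] → w = 0.33
R4 (z=34.0): hot=0.33, vacant=0.41; AND[min(a, b)] → w = 0.33
Weighted average = (0.22·49.0 + 0.12·38.4 + 0.33·66.1 + 0.33·34.0) / (0.22 + 0.12 + 0.33 + 0.33)
  = 48.4210 / 1.0000 = 48.42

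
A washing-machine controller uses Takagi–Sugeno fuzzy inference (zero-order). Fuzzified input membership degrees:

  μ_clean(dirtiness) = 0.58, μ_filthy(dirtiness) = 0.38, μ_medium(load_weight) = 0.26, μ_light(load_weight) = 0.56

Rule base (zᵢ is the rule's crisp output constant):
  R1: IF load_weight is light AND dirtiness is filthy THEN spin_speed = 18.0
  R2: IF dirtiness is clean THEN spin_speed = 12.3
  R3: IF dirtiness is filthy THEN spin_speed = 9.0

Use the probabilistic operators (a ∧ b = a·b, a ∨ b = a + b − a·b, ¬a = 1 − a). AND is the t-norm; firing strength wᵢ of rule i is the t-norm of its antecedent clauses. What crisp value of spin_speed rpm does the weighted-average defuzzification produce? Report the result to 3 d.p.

12.265

R1 (z=18.0): light=0.56, filthy=0.38; AND[a·b] → w = 0.2128
R2 (z=12.3): clean=0.58 → w = 0.5800
R3 (z=9.0): filthy=0.38 → w = 0.3800
Weighted average = (0.2128·18.0 + 0.5800·12.3 + 0.3800·9.0) / (0.2128 + 0.5800 + 0.3800)
  = 14.3844 / 1.1728 = 12.265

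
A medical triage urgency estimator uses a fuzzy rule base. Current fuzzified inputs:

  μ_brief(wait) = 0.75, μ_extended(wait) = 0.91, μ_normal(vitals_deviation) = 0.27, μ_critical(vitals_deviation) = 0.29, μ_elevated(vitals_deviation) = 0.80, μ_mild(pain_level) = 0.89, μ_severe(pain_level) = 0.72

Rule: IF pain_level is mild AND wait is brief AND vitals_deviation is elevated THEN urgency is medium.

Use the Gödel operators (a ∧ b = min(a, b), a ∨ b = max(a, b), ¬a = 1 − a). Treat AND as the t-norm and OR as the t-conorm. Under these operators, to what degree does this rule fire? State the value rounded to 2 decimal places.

0.75

firing strength: mild=0.89, brief=0.75, elevated=0.80; AND[min(a, b)] → w = 0.75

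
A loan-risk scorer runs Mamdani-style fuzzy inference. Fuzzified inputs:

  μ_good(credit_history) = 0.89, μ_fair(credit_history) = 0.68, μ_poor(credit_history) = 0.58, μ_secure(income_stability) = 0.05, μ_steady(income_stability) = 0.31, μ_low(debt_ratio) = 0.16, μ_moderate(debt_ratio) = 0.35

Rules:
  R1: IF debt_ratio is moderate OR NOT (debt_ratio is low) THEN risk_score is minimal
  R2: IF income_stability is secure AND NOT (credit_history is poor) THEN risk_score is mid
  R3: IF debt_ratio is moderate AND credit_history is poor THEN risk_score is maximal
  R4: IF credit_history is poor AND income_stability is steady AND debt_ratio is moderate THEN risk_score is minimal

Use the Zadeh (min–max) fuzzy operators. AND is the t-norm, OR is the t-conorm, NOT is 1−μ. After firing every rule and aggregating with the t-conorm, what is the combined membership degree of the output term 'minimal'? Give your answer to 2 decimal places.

0.84

R1: moderate=0.35, ¬low=1−0.16=0.84; OR[max(a, b)] → w = 0.84
R2: secure=0.05, ¬poor=1−0.58=0.42; AND[min(a, b)] → w = 0.05
R3: moderate=0.35, poor=0.58; AND[min(a, b)] → w = 0.35
R4: poor=0.58, steady=0.31, moderate=0.35; AND[min(a, b)] → w = 0.31
Rules with consequent 'minimal': {R1, R4} → strengths 0.84, 0.31
Aggregate via t-conorm [max(a, b)]: 0.84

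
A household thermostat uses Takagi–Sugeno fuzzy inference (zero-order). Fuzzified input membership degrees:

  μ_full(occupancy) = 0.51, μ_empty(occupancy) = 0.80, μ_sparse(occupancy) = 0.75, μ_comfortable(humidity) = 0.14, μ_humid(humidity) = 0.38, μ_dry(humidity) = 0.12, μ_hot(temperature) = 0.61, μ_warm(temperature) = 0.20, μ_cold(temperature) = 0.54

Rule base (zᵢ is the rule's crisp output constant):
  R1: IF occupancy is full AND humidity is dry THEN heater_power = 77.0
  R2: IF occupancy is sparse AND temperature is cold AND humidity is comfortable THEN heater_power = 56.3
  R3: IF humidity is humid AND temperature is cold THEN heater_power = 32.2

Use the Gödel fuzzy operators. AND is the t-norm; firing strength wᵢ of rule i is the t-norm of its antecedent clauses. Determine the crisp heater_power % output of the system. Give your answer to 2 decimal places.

R1 (z=77.0): full=0.51, dry=0.12; AND[min(a, b)] → w = 0.12
R2 (z=56.3): sparse=0.75, cold=0.54, comfortable=0.14; AND[min(a, b)] → w = 0.14
R3 (z=32.2): humid=0.38, cold=0.54; AND[min(a, b)] → w = 0.38
Weighted average = (0.12·77.0 + 0.14·56.3 + 0.38·32.2) / (0.12 + 0.14 + 0.38)
  = 29.3580 / 0.6400 = 45.87

45.87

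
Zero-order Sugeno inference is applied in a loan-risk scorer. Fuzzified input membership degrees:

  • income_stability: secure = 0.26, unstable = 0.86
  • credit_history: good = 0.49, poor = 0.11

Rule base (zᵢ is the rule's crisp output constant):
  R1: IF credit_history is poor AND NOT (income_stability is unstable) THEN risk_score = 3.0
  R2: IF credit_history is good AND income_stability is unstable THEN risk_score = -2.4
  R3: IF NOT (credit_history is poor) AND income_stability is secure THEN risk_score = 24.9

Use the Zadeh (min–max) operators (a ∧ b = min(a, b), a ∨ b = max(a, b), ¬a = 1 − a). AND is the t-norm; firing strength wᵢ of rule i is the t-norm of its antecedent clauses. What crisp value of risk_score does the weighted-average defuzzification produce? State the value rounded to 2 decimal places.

6.54

R1 (z=3.0): poor=0.11, ¬unstable=1−0.86=0.14; AND[min(a, b)] → w = 0.11
R2 (z=-2.4): good=0.49, unstable=0.86; AND[min(a, b)] → w = 0.49
R3 (z=24.9): ¬poor=1−0.11=0.89, secure=0.26; AND[min(a, b)] → w = 0.26
Weighted average = (0.11·3.0 + 0.49·-2.4 + 0.26·24.9) / (0.11 + 0.49 + 0.26)
  = 5.6280 / 0.8600 = 6.54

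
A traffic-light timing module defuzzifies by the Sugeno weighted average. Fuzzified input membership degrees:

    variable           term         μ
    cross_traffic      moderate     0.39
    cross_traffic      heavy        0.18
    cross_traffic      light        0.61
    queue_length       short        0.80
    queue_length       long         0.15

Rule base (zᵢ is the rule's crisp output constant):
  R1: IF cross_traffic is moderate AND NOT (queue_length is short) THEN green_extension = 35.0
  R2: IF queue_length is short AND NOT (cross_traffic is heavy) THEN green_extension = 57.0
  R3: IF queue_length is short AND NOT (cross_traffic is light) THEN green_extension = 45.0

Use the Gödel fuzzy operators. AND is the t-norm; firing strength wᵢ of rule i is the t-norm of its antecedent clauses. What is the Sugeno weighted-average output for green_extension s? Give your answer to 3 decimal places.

R1 (z=35.0): moderate=0.39, ¬short=1−0.80=0.20; AND[min(a, b)] → w = 0.20
R2 (z=57.0): short=0.80, ¬heavy=1−0.18=0.82; AND[min(a, b)] → w = 0.80
R3 (z=45.0): short=0.80, ¬light=1−0.61=0.39; AND[min(a, b)] → w = 0.39
Weighted average = (0.20·35.0 + 0.80·57.0 + 0.39·45.0) / (0.20 + 0.80 + 0.39)
  = 70.1500 / 1.3900 = 50.468

50.468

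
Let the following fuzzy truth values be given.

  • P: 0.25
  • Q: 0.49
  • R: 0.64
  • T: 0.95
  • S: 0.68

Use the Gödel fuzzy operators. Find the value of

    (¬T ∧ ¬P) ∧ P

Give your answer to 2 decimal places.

0.05

¬T = 1 − 0.95 = 0.05
¬P = 1 − 0.25 = 0.75
¬T ∧ ¬P = min(a, b) on (0.05, 0.75) = 0.05
(¬T ∧ ¬P) ∧ P = min(a, b) on (0.05, 0.25) = 0.05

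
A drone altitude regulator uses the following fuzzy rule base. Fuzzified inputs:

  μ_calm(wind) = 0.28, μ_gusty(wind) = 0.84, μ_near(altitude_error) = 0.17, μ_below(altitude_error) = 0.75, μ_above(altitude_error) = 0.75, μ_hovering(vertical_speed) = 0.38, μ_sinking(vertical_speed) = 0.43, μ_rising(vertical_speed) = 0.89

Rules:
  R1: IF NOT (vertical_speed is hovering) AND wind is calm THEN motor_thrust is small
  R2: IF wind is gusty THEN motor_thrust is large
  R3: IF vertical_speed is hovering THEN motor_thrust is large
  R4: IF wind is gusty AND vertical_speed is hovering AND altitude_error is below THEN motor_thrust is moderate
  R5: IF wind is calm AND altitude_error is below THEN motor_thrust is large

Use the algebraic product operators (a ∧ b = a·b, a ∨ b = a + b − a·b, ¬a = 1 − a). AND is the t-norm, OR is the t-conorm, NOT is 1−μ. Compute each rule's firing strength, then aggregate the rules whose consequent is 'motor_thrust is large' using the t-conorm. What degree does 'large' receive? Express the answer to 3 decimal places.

R1: ¬hovering=1−0.38=0.62, calm=0.28; AND[a·b] → w = 0.1736
R2: gusty=0.84 → w = 0.8400
R3: hovering=0.38 → w = 0.3800
R4: gusty=0.84, hovering=0.38, below=0.75; AND[a·b] → w = 0.2394
R5: calm=0.28, below=0.75; AND[a·b] → w = 0.2100
Rules with consequent 'large': {R2, R3, R5} → strengths 0.8400, 0.3800, 0.2100
Aggregate via t-conorm [a + b − a·b]: 0.9216

0.922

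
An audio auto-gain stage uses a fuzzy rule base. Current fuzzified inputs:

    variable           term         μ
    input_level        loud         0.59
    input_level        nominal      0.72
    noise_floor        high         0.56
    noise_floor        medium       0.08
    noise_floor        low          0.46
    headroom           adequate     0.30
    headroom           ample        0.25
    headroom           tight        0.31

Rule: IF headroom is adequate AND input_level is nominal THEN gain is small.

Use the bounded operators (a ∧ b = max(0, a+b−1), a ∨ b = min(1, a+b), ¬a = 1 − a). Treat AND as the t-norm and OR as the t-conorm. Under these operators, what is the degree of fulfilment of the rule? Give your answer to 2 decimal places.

firing strength: adequate=0.30, nominal=0.72; AND[max(0, a+b−1)] → w = 0.02

0.02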